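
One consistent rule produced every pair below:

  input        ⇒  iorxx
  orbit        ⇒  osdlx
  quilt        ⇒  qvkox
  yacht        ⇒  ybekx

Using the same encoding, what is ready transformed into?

In input: i→i is +0, n→o is +1, p→r is +2, u→x is +3 — the shift increases by 1 each position. Letter i (0-indexed) is shifted by i+0, so successive shifts are 0, 1, 2, ….
Applying it to ready: r+0=r, e+1=f, a+2=c, d+3=g, y+4=c.

rfcgc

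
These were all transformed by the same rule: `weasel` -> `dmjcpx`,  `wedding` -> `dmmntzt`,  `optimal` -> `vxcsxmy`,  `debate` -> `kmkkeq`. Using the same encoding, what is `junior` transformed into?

qcwszd

Letter i (0-indexed) is shifted by i+7, so successive shifts are 7, 8, 9, ….
On junior: j+7=q, u+8=c, n+9=w, i+10=s, o+11=z, r+12=d.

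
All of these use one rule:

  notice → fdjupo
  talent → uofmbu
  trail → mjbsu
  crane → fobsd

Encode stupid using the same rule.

The output letters match the input read backwards, each shifted +1: notice reversed is eciton. The word is reversed, then every letter is shifted forward by 1.
For stupid: reverse → diputs; then shift: d+1=e, i+1=j, p+1=q, u+1=v, t+1=u, s+1=t.

ejqvut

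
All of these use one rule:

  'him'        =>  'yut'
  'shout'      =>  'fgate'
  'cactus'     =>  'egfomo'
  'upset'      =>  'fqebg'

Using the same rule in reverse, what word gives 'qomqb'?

peace

The word is reversed, then every letter is shifted forward by 12.
Undoing it on qomqb: shift back: q−12=e, o−12=c, m−12=a, q−12=e, b−12=p → ecaep; then reverse → peace.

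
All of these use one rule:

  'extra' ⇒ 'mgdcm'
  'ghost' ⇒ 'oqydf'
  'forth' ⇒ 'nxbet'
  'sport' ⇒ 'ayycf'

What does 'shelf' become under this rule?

aqowr

Letter i (0-indexed) is shifted by i+8, so successive shifts are 8, 9, 10, ….
Applying it to shelf: s+8=a, h+9=q, e+10=o, l+11=w, f+12=r.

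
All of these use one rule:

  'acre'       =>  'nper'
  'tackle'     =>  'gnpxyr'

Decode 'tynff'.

glass

Compare letters: a→n is +13, c→p is +13, r→e is +13 — a constant shift. Each letter is shifted forward by 13 in the alphabet (a Caesar shift of +13).
Reversing it on tynff: t−13=g, y−13=l, n−13=a, f−13=s, f−13=s.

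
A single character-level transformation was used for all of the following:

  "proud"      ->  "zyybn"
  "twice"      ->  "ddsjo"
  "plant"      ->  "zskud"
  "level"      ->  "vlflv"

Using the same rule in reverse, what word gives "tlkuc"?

jeans

Shifts by position in proud: pos 0: p→z (+10), pos 1: r→y (+7), pos 2: o→y (+10), pos 3: u→b (+7) — repeating every 2. It's a Vigenère-style cipher with numeric key [10,7]: position i shifts by key[i mod 2].
Decoding tlkuc: t−10=j, l−7=e, k−10=a, u−7=n, c−10=s.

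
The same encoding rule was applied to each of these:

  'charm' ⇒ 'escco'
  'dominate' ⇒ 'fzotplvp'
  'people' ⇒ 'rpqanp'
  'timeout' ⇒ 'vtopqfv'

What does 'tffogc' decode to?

Shifts by position in charm: pos 0: c→e (+2), pos 1: h→s (+11), pos 2: a→c (+2), pos 3: r→c (+11) — repeating every 2. The shifts repeat in a cycle of length 2: positions 0,1,… shift by +2, +11, then the pattern repeats.
Undoing it on tffogc: t−2=r, f−11=u, f−2=d, o−11=d, g−2=e, c−11=r.

rudder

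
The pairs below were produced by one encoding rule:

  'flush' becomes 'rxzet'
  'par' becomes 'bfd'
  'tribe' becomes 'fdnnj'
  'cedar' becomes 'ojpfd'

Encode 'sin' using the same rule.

The shift depends on letter class: consonant f→r is +12, but vowel u→z is +5. Vowels shift forward by 5 and consonants shift forward by 12.
Applying it to sin: s(cons)+12=e, i(vowel)+5=n, n(cons)+12=z.

enz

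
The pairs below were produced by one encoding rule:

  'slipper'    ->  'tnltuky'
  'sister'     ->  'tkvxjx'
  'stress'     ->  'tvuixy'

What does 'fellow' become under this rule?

In slipper: s→t is +1, l→n is +2, i→l is +3, p→t is +4 — the shift increases by 1 each position. Each letter shifts forward by (position + 1), i.e. 1, 2, 3, … — the shift grows by one for each successive letter.
On fellow: f+1=g, e+2=g, l+3=o, l+4=p, o+5=t, w+6=c.

ggoptc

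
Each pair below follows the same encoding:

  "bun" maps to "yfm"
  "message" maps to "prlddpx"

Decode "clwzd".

solar

The output letters match the input read backwards, each shifted +11: bun reversed is nub. Read the word backwards and shift each letter +11.
Undoing it on clwzd: shift back: c−11=r, l−11=a, w−11=l, z−11=o, d−11=s → ralos; then reverse → solar.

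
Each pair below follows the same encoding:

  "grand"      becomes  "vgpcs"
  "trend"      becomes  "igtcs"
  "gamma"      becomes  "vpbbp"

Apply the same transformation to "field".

Compare letters: g→v is +15, r→g is +15, a→p is +15 — a constant shift. Every letter moves 15 places later in the alphabet, wrapping around z→a.
On field: f+15=u, i+15=x, e+15=t, l+15=a, d+15=s.

uxtas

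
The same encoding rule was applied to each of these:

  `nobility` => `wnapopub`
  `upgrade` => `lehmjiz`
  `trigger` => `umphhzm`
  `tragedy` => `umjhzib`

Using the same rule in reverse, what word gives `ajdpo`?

basil

n(13)→w(22) and o(14)→n(13) fit y≡17x+9 (mod 26); the inverse of 17 mod 26 is 23. Treating letters as 0–25, the rule is x ↦ 17x + 9 (mod 26).
Reversing it on ajdpo: a(0)→23·(0−9)≡1=b; j(9)→23·(9−9)≡0=a; d(3)→23·(3−9)≡18=s; p(15)→23·(15−9)≡8=i; o(14)→23·(14−9)≡11=l (all mod 26).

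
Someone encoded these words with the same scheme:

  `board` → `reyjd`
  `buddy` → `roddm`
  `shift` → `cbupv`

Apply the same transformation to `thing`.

vbuli

b(1)→r(17) and o(14)→e(4) fit y≡19x+24 (mod 26); the inverse of 19 mod 26 is 11. Treating letters as 0–25, the rule is x ↦ 19x + 24 (mod 26).
On thing: t(19)→19·19+24≡21=v; h(7)→19·7+24≡1=b; i(8)→19·8+24≡20=u; n(13)→19·13+24≡11=l; g(6)→19·6+24≡8=i (all mod 26).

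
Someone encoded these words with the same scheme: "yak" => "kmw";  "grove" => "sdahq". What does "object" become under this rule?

anvqof

Compare letters: y→k is +12, a→m is +12, k→w is +12 — a constant shift. It's a constant shift of +12 (ROT12).
Applying it to object: o+12=a, b+12=n, j+12=v, e+12=q, c+12=o, t+12=f.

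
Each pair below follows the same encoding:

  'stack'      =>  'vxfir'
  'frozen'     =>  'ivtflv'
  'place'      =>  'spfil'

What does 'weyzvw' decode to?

tattoo

Each letter shifts forward by (position + 3), i.e. 3, 4, 5, … — the shift grows by one for each successive letter.
Reversing it on weyzvw: w−3=t, e−4=a, y−5=t, z−6=t, v−7=o, w−8=o.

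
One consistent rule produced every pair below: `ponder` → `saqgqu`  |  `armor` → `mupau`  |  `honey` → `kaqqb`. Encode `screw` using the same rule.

Vowels shift forward by 12 and consonants shift forward by 3.
Applying it to screw: s(cons)+3=v, c(cons)+3=f, r(cons)+3=u, e(vowel)+12=q, w(cons)+3=z.

vfuqz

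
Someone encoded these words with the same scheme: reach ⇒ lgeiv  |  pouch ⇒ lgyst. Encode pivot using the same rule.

Read the word backwards and shift each letter +4.
For pivot: reverse → tovip; then shift: t+4=x, o+4=s, v+4=z, i+4=m, p+4=t.

xszmt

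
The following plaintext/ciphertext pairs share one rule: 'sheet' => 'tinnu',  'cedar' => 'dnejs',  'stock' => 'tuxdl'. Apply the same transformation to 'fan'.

gjo

The shift depends on letter class: consonant s→t is +1, but vowel e→n is +9. Two shifts are in play — +9 for a/e/i/o/u, +1 for every other letter.
Applying it to fan: f(cons)+1=g, a(vowel)+9=j, n(cons)+1=o.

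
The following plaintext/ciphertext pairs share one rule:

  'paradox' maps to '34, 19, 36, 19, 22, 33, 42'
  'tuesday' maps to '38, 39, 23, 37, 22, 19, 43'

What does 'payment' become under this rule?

Letters become their 1-based position plus 18 (so a→19, b→20, …).
For payment: p=16→34, a=1→19, y=25→43, m=13→31, e=5→23, n=14→32, t=20→38.

34, 19, 43, 31, 23, 32, 38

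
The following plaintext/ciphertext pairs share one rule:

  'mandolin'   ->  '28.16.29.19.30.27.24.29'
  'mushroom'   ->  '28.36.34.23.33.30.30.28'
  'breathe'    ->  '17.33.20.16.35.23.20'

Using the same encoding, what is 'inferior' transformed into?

24.29.21.20.33.24.30.33

m is letter #13 and maps to 28: an offset of 15. The number is (letter's place in the alphabet, a=1) + 15.
On inferior: i=9→24, n=14→29, f=6→21, e=5→20, r=18→33, i=9→24, o=15→30, r=18→33.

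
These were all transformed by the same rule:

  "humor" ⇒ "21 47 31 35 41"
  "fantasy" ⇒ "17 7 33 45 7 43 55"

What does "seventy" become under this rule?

The formula is n = 2×(alphabet index, a=1) + 5.
Applying it to seventy: s=19→43, e=5→15, v=22→49, e=5→15, n=14→33, t=20→45, y=25→55.

43 15 49 15 33 45 55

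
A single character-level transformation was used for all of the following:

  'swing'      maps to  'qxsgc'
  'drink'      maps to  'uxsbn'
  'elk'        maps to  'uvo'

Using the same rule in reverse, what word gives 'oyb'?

roe

The output letters match the input read backwards, each shifted +10: swing reversed is gniws. Read the word backwards and shift each letter +10.
Decoding oyb: shift back: o−10=e, y−10=o, b−10=r → eor; then reverse → roe.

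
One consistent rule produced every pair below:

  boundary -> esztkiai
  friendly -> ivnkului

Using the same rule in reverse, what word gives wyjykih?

The shift increases by 1 at each position, starting from +3: 3, 4, 5, ….
Undoing it on wyjykih: w−3=t, y−4=u, j−5=e, y−6=s, k−7=d, i−8=a, h−9=y.

tuesday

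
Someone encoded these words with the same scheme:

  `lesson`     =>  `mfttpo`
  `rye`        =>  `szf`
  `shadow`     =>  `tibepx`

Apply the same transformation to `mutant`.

nvubou

Compare letters: l→m is +1, e→f is +1, s→t is +1 — a constant shift. This is a Caesar cipher with shift 1.
For mutant: m+1=n, u+1=v, t+1=u, a+1=b, n+1=o, t+1=u.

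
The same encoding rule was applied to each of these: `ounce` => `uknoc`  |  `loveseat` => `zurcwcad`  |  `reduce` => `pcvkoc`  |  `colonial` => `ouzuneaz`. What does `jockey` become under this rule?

luoscm

o(14)→u(20) and u(20)→k(10) fit y≡7x+0 (mod 26); the inverse of 7 mod 26 is 15. This is an affine cipher: with a=0,…,z=25, each position x becomes (7x+0) mod 26.
Applying it to jockey: j(9)→7·9+0≡11=l; o(14)→7·14+0≡20=u; c(2)→7·2+0≡14=o; k(10)→7·10+0≡18=s; e(4)→7·4+0≡2=c; y(24)→7·24+0≡12=m (all mod 26).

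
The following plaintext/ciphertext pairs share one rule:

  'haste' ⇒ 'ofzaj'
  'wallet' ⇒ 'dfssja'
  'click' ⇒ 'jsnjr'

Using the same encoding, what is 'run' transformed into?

Vowels shift forward by 5 and consonants shift forward by 7.
Applying it to run: r(cons)+7=y, u(vowel)+5=z, n(cons)+7=u.

yzu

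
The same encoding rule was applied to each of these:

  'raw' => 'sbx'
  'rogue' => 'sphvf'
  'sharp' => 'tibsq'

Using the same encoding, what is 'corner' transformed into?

dpsofs

Compare letters: r→s is +1, a→b is +1, w→x is +1 — a constant shift. It's a constant shift of +1 (ROT1).
On corner: c+1=d, o+1=p, r+1=s, n+1=o, e+1=f, r+1=s.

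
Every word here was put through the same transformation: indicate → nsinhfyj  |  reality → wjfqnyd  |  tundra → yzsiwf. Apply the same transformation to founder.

ktzsijw

Compare letters: i→n is +5, n→s is +5, d→i is +5 — a constant shift. Each letter is shifted forward by 5 in the alphabet (a Caesar shift of +5).
Applying it to founder: f+5=k, o+5=t, u+5=z, n+5=s, d+5=i, e+5=j, r+5=w.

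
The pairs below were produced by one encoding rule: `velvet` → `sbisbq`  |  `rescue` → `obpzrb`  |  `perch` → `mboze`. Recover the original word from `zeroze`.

church

Compare letters: v→s is +23, e→b is +23, l→i is +23 — a constant shift. This is a Caesar cipher with shift 23.
Decoding zeroze: z−23=c, e−23=h, r−23=u, o−23=r, z−23=c, e−23=h.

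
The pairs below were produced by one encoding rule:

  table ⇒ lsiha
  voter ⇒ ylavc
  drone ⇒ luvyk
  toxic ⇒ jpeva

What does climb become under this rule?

itpsj

The output letters match the input read backwards, each shifted +7: table reversed is elbat. Read the word backwards and shift each letter +7.
For climb: reverse → bmilc; then shift: b+7=i, m+7=t, i+7=p, l+7=s, c+7=j.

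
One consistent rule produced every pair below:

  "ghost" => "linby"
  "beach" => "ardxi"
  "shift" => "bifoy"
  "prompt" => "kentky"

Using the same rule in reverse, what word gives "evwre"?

g(6)→l(11) and h(7)→i(8) fit y≡23x+3 (mod 26); the inverse of 23 mod 26 is 17. Treating letters as 0–25, the rule is x ↦ 23x + 3 (mod 26).
Decoding evwre: e(4)→17·(4−3)≡17=r; v(21)→17·(21−3)≡20=u; w(22)→17·(22−3)≡11=l; r(17)→17·(17−3)≡4=e; e(4)→17·(4−3)≡17=r (all mod 26).

ruler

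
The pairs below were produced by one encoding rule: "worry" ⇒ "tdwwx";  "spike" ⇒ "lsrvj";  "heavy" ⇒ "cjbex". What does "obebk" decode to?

w(22)→t(19) and o(14)→d(3) fit y≡15x+1 (mod 26); the inverse of 15 mod 26 is 7. Each letter's alphabet position (a=0..z=25) is mapped through 15·x+1 mod 26 — an affine cipher.
Decoding obebk: o(14)→7·(14−1)≡13=n; b(1)→7·(1−1)≡0=a; e(4)→7·(4−1)≡21=v; b(1)→7·(1−1)≡0=a; k(10)→7·(10−1)≡11=l (all mod 26).

naval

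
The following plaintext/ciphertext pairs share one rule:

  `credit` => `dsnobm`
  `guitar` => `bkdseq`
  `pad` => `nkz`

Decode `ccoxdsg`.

The output letters match the input read backwards, each shifted +10: credit reversed is tiderc. The word is reversed, then every letter is shifted forward by 10.
Reversing it on ccoxdsg: shift back: c−10=s, c−10=s, o−10=e, x−10=n, d−10=t, s−10=i, g−10=w → ssentiw; then reverse → witness.

witness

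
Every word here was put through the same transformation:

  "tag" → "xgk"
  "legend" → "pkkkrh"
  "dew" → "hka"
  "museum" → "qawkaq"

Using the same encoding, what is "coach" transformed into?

guggl

The shift depends on letter class: consonant t→x is +4, but vowel a→g is +6. Vowels shift forward by 6 and consonants shift forward by 4.
On coach: c(cons)+4=g, o(vowel)+6=u, a(vowel)+6=g, c(cons)+4=g, h(cons)+4=l.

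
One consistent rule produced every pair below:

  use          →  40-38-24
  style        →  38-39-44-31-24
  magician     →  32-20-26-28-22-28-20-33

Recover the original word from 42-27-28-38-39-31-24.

u is letter #21 and maps to 40: an offset of 19. Letters become their 1-based position plus 19 (so a→20, b→21, …).
Reversing it on 42-27-28-38-39-31-24: 42→(42−19)÷1=23=w, 27→(27−19)÷1=8=h, 28→(28−19)÷1=9=i, 38→(38−19)÷1=19=s, 39→(39−19)÷1=20=t, 31→(31−19)÷1=12=l, 24→(24−19)÷1=5=e.

whistle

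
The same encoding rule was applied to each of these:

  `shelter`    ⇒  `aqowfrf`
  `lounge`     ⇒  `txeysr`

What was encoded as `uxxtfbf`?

monitor

In shelter: s→a is +8, h→q is +9, e→o is +10, l→w is +11 — the shift increases by 1 each position. Letter i (0-indexed) is shifted by i+8, so successive shifts are 8, 9, 10, ….
Undoing it on uxxtfbf: u−8=m, x−9=o, x−10=n, t−11=i, f−12=t, b−13=o, f−14=r.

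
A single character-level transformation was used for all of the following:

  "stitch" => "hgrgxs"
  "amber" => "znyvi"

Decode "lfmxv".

ounce

Each letter is replaced by its mirror in the alphabet: a↔z, b↔y, c↔x, and so on (the Atbash cipher).
Reversing it on lfmxv: l↔o, f↔u, m↔n, x↔c, v↔e.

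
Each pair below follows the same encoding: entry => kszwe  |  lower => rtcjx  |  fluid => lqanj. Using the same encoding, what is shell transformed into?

Shifts by position in entry: pos 0: e→k (+6), pos 1: n→s (+5), pos 2: t→z (+6), pos 3: r→w (+5) — repeating every 2. It's a Vigenère-style cipher with numeric key [6,5]: position i shifts by key[i mod 2].
Applying it to shell: s+6=y, h+5=m, e+6=k, l+5=q, l+6=r.

ymkqr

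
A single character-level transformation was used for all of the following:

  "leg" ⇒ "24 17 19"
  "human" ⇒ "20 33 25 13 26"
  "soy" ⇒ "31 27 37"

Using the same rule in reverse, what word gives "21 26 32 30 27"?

l is letter #12 and maps to 24: an offset of 12. The number is (letter's place in the alphabet, a=1) + 12.
Decoding 21 26 32 30 27: 21→(21−12)÷1=9=i, 26→(26−12)÷1=14=n, 32→(32−12)÷1=20=t, 30→(30−12)÷1=18=r, 27→(27−12)÷1=15=o.

intro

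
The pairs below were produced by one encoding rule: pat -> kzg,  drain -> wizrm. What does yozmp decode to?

Each pair mirrors across the alphabet (p↔k, a↔z, t↔g): positions sum to 25. This is the alphabet-reversal cipher (Atbash): a becomes z, b becomes y, etc.
Undoing it on yozmp: y↔b, o↔l, z↔a, m↔n, p↔k.

blank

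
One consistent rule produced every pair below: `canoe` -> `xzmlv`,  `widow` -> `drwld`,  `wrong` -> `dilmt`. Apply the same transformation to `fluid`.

Each pair mirrors across the alphabet (c↔x, a↔z, n↔m): positions sum to 25. This is the alphabet-reversal cipher (Atbash): a becomes z, b becomes y, etc.
On fluid: f↔u, l↔o, u↔f, i↔r, d↔w.

uofrw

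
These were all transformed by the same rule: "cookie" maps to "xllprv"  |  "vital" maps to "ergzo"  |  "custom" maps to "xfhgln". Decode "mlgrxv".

Each pair mirrors across the alphabet (c↔x, o↔l, o↔l): positions sum to 25. This is the alphabet-reversal cipher (Atbash): a becomes z, b becomes y, etc.
Reversing it on mlgrxv: m↔n, l↔o, g↔t, r↔i, x↔c, v↔e.

notice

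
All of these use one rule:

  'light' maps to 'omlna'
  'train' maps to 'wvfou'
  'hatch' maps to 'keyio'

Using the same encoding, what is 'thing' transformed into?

In light: l→o is +3, i→m is +4, g→l is +5, h→n is +6 — the shift increases by 1 each position. The shift increases by 1 at each position, starting from +3: 3, 4, 5, ….
Applying it to thing: t+3=w, h+4=l, i+5=n, n+6=t, g+7=n.

wlntn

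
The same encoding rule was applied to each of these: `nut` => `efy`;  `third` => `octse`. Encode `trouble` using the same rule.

The output letters match the input read backwards, each shifted +11: nut reversed is tun. The word is reversed, then every letter is shifted forward by 11.
For trouble: reverse → elbuort; then shift: e+11=p, l+11=w, b+11=m, u+11=f, o+11=z, r+11=c, t+11=e.

pwmfzce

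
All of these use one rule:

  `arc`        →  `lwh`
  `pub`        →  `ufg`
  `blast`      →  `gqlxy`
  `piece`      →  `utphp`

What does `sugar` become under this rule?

xfllw

The shift depends on letter class: consonant r→w is +5, but vowel a→l is +11. The rule splits by letter class: vowels +11, consonants +5.
On sugar: s(cons)+5=x, u(vowel)+11=f, g(cons)+5=l, a(vowel)+11=l, r(cons)+5=w.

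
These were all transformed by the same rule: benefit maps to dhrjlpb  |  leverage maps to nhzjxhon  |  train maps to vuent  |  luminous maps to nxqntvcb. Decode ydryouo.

In benefit: b→d is +2, e→h is +3, n→r is +4, e→j is +5 — the shift increases by 1 each position. The shift increases by 1 at each position, starting from +2: 2, 3, 4, ….
Undoing it on ydryouo: y−2=w, d−3=a, r−4=n, y−5=t, o−6=i, u−7=n, o−8=g.

wanting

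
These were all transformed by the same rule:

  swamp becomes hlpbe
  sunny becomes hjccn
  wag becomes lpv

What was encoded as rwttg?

Compare letters: s→h is +15, w→l is +15, a→p is +15 — a constant shift. This is a Caesar cipher with shift 15.
Undoing it on rwttg: r−15=c, w−15=h, t−15=e, t−15=e, g−15=r.

cheer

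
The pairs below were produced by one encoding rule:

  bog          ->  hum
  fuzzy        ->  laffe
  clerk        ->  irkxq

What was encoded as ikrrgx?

Compare letters: b→h is +6, o→u is +6, g→m is +6 — a constant shift. It's a constant shift of +6 (ROT6).
Decoding ikrrgx: i−6=c, k−6=e, r−6=l, r−6=l, g−6=a, x−6=r.

cellar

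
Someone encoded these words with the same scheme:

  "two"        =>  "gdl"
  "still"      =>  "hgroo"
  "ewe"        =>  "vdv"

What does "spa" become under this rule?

hkz

Each pair mirrors across the alphabet (t↔g, w↔d, o↔l): positions sum to 25. This is the alphabet-reversal cipher (Atbash): a becomes z, b becomes y, etc.
On spa: s↔h, p↔k, a↔z.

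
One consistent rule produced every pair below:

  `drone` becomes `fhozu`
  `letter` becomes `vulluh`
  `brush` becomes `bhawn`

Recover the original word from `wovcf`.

solid

d(3)→f(5) and r(17)→h(7) fit y≡15x+12 (mod 26); the inverse of 15 mod 26 is 7. This is an affine cipher: with a=0,…,z=25, each position x becomes (15x+12) mod 26.
Decoding wovcf: w(22)→7·(22−12)≡18=s; o(14)→7·(14−12)≡14=o; v(21)→7·(21−12)≡11=l; c(2)→7·(2−12)≡8=i; f(5)→7·(5−12)≡3=d (all mod 26).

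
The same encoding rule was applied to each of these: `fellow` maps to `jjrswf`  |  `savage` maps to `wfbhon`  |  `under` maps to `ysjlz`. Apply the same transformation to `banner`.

fftuma

In fellow: f→j is +4, e→j is +5, l→r is +6, l→s is +7 — the shift increases by 1 each position. Each letter shifts forward by (position + 4), i.e. 4, 5, 6, … — the shift grows by one for each successive letter.
Applying it to banner: b+4=f, a+5=f, n+6=t, n+7=u, e+8=m, r+9=a.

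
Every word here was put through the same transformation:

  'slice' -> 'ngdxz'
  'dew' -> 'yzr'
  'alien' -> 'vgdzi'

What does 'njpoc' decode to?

south

Compare letters: s→n is +21, l→g is +21, i→d is +21 — a constant shift. Every letter moves 21 places later in the alphabet, wrapping around z→a.
Undoing it on njpoc: n−21=s, j−21=o, p−21=u, o−21=t, c−21=h.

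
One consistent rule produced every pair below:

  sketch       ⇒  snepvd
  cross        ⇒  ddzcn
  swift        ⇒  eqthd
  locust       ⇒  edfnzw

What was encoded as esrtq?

Read the word backwards and shift each letter +11.
Undoing it on esrtq: shift back: e−11=t, s−11=h, r−11=g, t−11=i, q−11=f → thgif; then reverse → fight.

fight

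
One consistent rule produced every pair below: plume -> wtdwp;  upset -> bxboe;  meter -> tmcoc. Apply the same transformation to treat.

The shift increases by 1 at each position, starting from +7: 7, 8, 9, ….
Applying it to treat: t+7=a, r+8=z, e+9=n, a+10=k, t+11=e.

aznke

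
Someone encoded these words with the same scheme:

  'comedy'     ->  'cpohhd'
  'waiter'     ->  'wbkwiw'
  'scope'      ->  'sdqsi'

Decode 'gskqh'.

grind

Each letter shifts forward by its position index (0, 1, 2, …) — the shift grows by one for each successive letter.
Decoding gskqh: g−0=g, s−1=r, k−2=i, q−3=n, h−4=d.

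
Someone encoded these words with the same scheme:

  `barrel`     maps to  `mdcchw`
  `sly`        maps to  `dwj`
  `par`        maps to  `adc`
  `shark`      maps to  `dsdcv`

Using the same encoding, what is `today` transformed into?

Two shifts are in play — +3 for a/e/i/o/u, +11 for every other letter.
For today: t(cons)+11=e, o(vowel)+3=r, d(cons)+11=o, a(vowel)+3=d, y(cons)+11=j.

erodj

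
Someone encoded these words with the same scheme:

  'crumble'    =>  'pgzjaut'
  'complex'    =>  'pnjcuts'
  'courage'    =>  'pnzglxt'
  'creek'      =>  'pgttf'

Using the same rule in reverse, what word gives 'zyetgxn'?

undergo

This is an affine cipher: with a=0,…,z=25, each position x becomes (15x+11) mod 26.
Undoing it on zyetgxn: z(25)→7·(25−11)≡20=u; y(24)→7·(24−11)≡13=n; e(4)→7·(4−11)≡3=d; t(19)→7·(19−11)≡4=e; g(6)→7·(6−11)≡17=r; x(23)→7·(23−11)≡6=g; n(13)→7·(13−11)≡14=o (all mod 26).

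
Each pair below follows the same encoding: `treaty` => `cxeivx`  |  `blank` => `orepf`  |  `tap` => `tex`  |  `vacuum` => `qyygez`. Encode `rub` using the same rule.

fyv

Two steps: reverse the string, then apply a Caesar shift of +4.
For rub: reverse → bur; then shift: b+4=f, u+4=y, r+4=v.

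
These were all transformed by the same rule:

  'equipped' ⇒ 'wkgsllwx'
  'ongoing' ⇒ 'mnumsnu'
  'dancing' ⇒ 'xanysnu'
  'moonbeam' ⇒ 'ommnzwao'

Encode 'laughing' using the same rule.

e(4)→w(22) and q(16)→k(10) fit y≡25x+0 (mod 26); the inverse of 25 mod 26 is 25. This is an affine cipher: with a=0,…,z=25, each position x becomes (25x+0) mod 26.
On laughing: l(11)→25·11+0≡15=p; a(0)→25·0+0≡0=a; u(20)→25·20+0≡6=g; g(6)→25·6+0≡20=u; h(7)→25·7+0≡19=t; i(8)→25·8+0≡18=s; n(13)→25·13+0≡13=n; g(6)→25·6+0≡20=u (all mod 26).

pagutsnu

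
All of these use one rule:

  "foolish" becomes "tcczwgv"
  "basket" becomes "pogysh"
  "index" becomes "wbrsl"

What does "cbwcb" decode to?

onion

Each letter is shifted forward by 14 in the alphabet (a Caesar shift of +14).
Reversing it on cbwcb: c−14=o, b−14=n, w−14=i, c−14=o, b−14=n.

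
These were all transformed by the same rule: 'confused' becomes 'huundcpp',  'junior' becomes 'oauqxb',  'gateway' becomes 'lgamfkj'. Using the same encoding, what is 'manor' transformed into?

Each letter shifts forward by (position + 5), i.e. 5, 6, 7, … — the shift grows by one for each successive letter.
On manor: m+5=r, a+6=g, n+7=u, o+8=w, r+9=a.

rguwa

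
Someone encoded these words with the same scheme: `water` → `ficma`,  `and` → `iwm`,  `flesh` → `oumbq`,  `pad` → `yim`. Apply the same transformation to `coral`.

lwaiu

Two shifts are in play — +8 for a/e/i/o/u, +9 for every other letter.
For coral: c(cons)+9=l, o(vowel)+8=w, r(cons)+9=a, a(vowel)+8=i, l(cons)+9=u.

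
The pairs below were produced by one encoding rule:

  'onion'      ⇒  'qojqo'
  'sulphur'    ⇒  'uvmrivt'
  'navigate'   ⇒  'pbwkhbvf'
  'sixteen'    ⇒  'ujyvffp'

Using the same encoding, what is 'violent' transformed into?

Shifts by position in onion: pos 0: o→q (+2), pos 1: n→o (+1), pos 2: i→j (+1), pos 3: o→q (+2), pos 4: n→o (+1) — repeating every 3. A repeating key of period 3 is used — shifts +2, +1, +1 over and over.
On violent: v+2=x, i+1=j, o+1=p, l+2=n, e+1=f, n+1=o, t+2=v.

xjpnfov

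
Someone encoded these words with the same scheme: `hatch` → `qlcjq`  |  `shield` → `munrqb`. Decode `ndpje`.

The output letters match the input read backwards, each shifted +9: hatch reversed is hctah. The word is reversed, then every letter is shifted forward by 9.
Decoding ndpje: shift back: n−9=e, d−9=u, p−9=g, j−9=a, e−9=v → eugav; then reverse → vague.

vague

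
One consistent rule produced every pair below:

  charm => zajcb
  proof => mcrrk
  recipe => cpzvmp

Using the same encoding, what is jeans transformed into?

This is an affine cipher: with a=0,…,z=25, each position x becomes (21x+9) mod 26.
For jeans: j(9)→21·9+9≡16=q; e(4)→21·4+9≡15=p; a(0)→21·0+9≡9=j; n(13)→21·13+9≡22=w; s(18)→21·18+9≡23=x (all mod 26).

qpjwx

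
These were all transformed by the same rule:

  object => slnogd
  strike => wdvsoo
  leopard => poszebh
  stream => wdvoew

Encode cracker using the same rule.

Shifts by position in object: pos 0: o→s (+4), pos 1: b→l (+10), pos 2: j→n (+4), pos 3: e→o (+10) — repeating every 2. The shifts repeat in a cycle of length 2: positions 0,1,… shift by +4, +10, then the pattern repeats.
For cracker: c+4=g, r+10=b, a+4=e, c+10=m, k+4=o, e+10=o, r+4=v.

gbemoov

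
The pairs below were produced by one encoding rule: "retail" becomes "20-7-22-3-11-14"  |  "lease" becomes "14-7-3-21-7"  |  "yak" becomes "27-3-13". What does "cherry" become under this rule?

5-10-7-20-20-27

r is letter #18 and maps to 20: an offset of 2. The number is (letter's place in the alphabet, a=1) + 2.
For cherry: c=3→5, h=8→10, e=5→7, r=18→20, r=18→20, y=25→27.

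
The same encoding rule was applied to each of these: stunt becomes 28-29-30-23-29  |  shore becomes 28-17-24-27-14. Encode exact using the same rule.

14-33-10-12-29

Letters become their 1-based position plus 9 (so a→10, b→11, …).
Applying it to exact: e=5→14, x=24→33, a=1→10, c=3→12, t=20→29.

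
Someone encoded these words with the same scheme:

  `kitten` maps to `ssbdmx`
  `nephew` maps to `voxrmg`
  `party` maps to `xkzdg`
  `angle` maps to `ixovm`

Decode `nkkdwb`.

The shifts repeat in a cycle of length 2: positions 0,1,… shift by +8, +10, then the pattern repeats.
Undoing it on nkkdwb: n−8=f, k−10=a, k−8=c, d−10=t, w−8=o, b−10=r.

factor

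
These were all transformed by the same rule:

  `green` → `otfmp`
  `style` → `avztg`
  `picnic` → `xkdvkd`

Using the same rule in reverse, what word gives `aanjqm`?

Shifts by position in green: pos 0: g→o (+8), pos 1: r→t (+2), pos 2: e→f (+1), pos 3: e→m (+8), pos 4: n→p (+2) — repeating every 3. It's a Vigenère-style cipher with numeric key [8,2,1]: position i shifts by key[i mod 3].
Decoding aanjqm: a−8=s, a−2=y, n−1=m, j−8=b, q−2=o, m−1=l.

symbol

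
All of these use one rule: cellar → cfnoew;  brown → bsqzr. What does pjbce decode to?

In cellar: c→c is +0, e→f is +1, l→n is +2, l→o is +3 — the shift increases by 1 each position. The shift increases by 1 at each position, starting from +0: 0, 1, 2, ….
Reversing it on pjbce: p−0=p, j−1=i, b−2=z, c−3=z, e−4=a.

pizza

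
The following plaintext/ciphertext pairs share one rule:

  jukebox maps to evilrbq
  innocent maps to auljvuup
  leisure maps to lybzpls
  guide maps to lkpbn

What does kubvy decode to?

Two steps: reverse the string, then apply a Caesar shift of +7.
Decoding kubvy: shift back: k−7=d, u−7=n, b−7=u, v−7=o, y−7=r → dnuor; then reverse → round.

round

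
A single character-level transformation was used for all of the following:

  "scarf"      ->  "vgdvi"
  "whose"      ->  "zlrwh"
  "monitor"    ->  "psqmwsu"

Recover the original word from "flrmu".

Shifts by position in scarf: pos 0: s→v (+3), pos 1: c→g (+4), pos 2: a→d (+3), pos 3: r→v (+4) — repeating every 2. It's a Vigenère-style cipher with numeric key [3,4]: position i shifts by key[i mod 2].
Decoding flrmu: f−3=c, l−4=h, r−3=o, m−4=i, u−3=r.

choir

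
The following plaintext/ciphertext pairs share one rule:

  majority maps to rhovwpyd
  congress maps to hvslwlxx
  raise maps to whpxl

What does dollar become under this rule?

ivqqhw

The shift depends on letter class: consonant m→r is +5, but vowel a→h is +7. Two shifts are in play — +7 for a/e/i/o/u, +5 for every other letter.
On dollar: d(cons)+5=i, o(vowel)+7=v, l(cons)+5=q, l(cons)+5=q, a(vowel)+7=h, r(cons)+5=w.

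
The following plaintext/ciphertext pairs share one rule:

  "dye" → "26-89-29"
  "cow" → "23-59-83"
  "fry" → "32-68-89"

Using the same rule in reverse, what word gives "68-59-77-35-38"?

d(#4)→26 and y(#25)→89: differences scale by 3, so n = 3·pos + 14. The formula is n = 3×(alphabet index, a=1) + 14.
Reversing it on 68-59-77-35-38: 68→(68−14)÷3=18=r, 59→(59−14)÷3=15=o, 77→(77−14)÷3=21=u, 35→(35−14)÷3=7=g, 38→(38−14)÷3=8=h.

rough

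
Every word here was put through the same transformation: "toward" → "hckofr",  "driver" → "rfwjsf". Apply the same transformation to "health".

vsozhv

Compare letters: t→h is +14, o→c is +14, w→k is +14 — a constant shift. Each letter is shifted forward by 14 in the alphabet (a Caesar shift of +14).
On health: h+14=v, e+14=s, a+14=o, l+14=z, t+14=h, h+14=v.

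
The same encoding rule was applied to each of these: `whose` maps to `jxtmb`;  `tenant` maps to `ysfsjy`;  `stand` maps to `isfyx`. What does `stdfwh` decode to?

crayon

The output letters match the input read backwards, each shifted +5: whose reversed is esohw. Two steps: reverse the string, then apply a Caesar shift of +5.
Reversing it on stdfwh: shift back: s−5=n, t−5=o, d−5=y, f−5=a, w−5=r, h−5=c → noyarc; then reverse → crayon.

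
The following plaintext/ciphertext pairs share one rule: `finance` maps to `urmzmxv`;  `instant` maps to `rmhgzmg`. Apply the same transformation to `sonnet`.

Each pair mirrors across the alphabet (f↔u, i↔r, n↔m): positions sum to 25. Letters are reflected about the middle of the alphabet (position → 25−position): Atbash.
For sonnet: s↔h, o↔l, n↔m, n↔m, e↔v, t↔g.

hlmmvg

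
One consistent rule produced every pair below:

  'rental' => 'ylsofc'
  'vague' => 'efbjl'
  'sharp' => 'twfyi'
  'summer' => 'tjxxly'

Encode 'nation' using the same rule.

r(17)→y(24) and e(4)→l(11) fit y≡21x+5 (mod 26); the inverse of 21 mod 26 is 5. Each letter's alphabet position (a=0..z=25) is mapped through 21·x+5 mod 26 — an affine cipher.
On nation: n(13)→21·13+5≡18=s; a(0)→21·0+5≡5=f; t(19)→21·19+5≡14=o; i(8)→21·8+5≡17=r; o(14)→21·14+5≡13=n; n(13)→21·13+5≡18=s (all mod 26).

sforns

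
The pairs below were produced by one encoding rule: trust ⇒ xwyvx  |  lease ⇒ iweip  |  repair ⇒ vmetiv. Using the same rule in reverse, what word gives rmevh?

drain

Read the word backwards and shift each letter +4.
Undoing it on rmevh: shift back: r−4=n, m−4=i, e−4=a, v−4=r, h−4=d → niard; then reverse → drain.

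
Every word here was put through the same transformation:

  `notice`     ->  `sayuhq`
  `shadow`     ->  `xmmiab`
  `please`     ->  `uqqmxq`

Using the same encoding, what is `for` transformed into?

Vowels shift forward by 12 and consonants shift forward by 5.
On for: f(cons)+5=k, o(vowel)+12=a, r(cons)+5=w.

kaw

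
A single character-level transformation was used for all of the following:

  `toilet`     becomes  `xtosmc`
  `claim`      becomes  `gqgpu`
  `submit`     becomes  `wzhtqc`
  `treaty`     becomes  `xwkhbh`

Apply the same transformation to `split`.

In toilet: t→x is +4, o→t is +5, i→o is +6, l→s is +7 — the shift increases by 1 each position. Each letter shifts forward by (position + 4), i.e. 4, 5, 6, … — the shift grows by one for each successive letter.
Applying it to split: s+4=w, p+5=u, l+6=r, i+7=p, t+8=b.

wurpb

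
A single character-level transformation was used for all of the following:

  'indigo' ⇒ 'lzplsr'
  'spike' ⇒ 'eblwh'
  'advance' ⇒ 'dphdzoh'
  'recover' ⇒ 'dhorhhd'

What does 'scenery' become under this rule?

eohzhdk

The shift depends on letter class: consonant n→z is +12, but vowel i→l is +3. The rule splits by letter class: vowels +3, consonants +12.
On scenery: s(cons)+12=e, c(cons)+12=o, e(vowel)+3=h, n(cons)+12=z, e(vowel)+3=h, r(cons)+12=d, y(cons)+12=k.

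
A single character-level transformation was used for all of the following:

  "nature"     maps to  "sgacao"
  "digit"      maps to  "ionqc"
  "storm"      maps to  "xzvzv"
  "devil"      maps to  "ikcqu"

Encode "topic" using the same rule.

yuwql

In nature: n→s is +5, a→g is +6, t→a is +7, u→c is +8 — the shift increases by 1 each position. Letter i (0-indexed) is shifted by i+5, so successive shifts are 5, 6, 7, ….
Applying it to topic: t+5=y, o+6=u, p+7=w, i+8=q, c+9=l.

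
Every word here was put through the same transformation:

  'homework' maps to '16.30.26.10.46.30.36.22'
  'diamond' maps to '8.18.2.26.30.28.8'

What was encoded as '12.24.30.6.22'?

h(#8)→16 and o(#15)→30: differences scale by 2, so n = 2·pos + 0. Each letter becomes 2×(its alphabet position, a=1..z=26).
Undoing it on 12.24.30.6.22: 12→(12−0)÷2=6=f, 24→(24−0)÷2=12=l, 30→(30−0)÷2=15=o, 6→(6−0)÷2=3=c, 22→(22−0)÷2=11=k.

flock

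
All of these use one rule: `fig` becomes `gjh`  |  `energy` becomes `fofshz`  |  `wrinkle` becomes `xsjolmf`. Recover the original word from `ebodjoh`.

Compare letters: f→g is +1, i→j is +1, g→h is +1 — a constant shift. Every letter moves 1 place later in the alphabet, wrapping around z→a.
Reversing it on ebodjoh: e−1=d, b−1=a, o−1=n, d−1=c, j−1=i, o−1=n, h−1=g.

dancing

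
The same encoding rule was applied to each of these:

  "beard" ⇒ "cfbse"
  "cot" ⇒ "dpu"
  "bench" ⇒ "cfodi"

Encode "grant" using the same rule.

hsbou

Compare letters: b→c is +1, e→f is +1, a→b is +1 — a constant shift. Every letter moves 1 place later in the alphabet, wrapping around z→a.
Applying it to grant: g+1=h, r+1=s, a+1=b, n+1=o, t+1=u.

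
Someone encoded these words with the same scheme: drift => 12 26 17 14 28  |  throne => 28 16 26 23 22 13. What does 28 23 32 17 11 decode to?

toxic

d is letter #4 and maps to 12: an offset of 8. Each letter is replaced by its alphabet position (a=1..z=26) + 8.
Undoing it on 28 23 32 17 11: 28→(28−8)÷1=20=t, 23→(23−8)÷1=15=o, 32→(32−8)÷1=24=x, 17→(17−8)÷1=9=i, 11→(11−8)÷1=3=c.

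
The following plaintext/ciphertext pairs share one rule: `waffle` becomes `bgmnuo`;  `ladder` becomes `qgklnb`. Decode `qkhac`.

least

In waffle: w→b is +5, a→g is +6, f→m is +7, f→n is +8 — the shift increases by 1 each position. Each letter shifts forward by (position + 5), i.e. 5, 6, 7, … — the shift grows by one for each successive letter.
Undoing it on qkhac: q−5=l, k−6=e, h−7=a, a−8=s, c−9=t.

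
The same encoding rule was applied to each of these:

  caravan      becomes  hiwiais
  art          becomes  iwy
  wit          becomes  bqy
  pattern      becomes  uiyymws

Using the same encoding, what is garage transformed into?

liwilm

The shift depends on letter class: consonant c→h is +5, but vowel a→i is +8. Two shifts are in play — +8 for a/e/i/o/u, +5 for every other letter.
Applying it to garage: g(cons)+5=l, a(vowel)+8=i, r(cons)+5=w, a(vowel)+8=i, g(cons)+5=l, e(vowel)+8=m.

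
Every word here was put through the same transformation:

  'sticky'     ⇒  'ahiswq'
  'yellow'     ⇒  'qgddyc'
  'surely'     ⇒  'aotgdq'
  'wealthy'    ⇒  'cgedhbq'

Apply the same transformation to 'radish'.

teziab

s(18)→a(0) and t(19)→h(7) fit y≡7x+4 (mod 26); the inverse of 7 mod 26 is 15. This is an affine cipher: with a=0,…,z=25, each position x becomes (7x+4) mod 26.
On radish: r(17)→7·17+4≡19=t; a(0)→7·0+4≡4=e; d(3)→7·3+4≡25=z; i(8)→7·8+4≡8=i; s(18)→7·18+4≡0=a; h(7)→7·7+4≡1=b (all mod 26).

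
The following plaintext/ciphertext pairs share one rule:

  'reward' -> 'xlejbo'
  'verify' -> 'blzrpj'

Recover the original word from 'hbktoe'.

bucket

In reward: r→x is +6, e→l is +7, w→e is +8, a→j is +9 — the shift increases by 1 each position. Each letter shifts forward by (position + 6), i.e. 6, 7, 8, … — the shift grows by one for each successive letter.
Decoding hbktoe: h−6=b, b−7=u, k−8=c, t−9=k, o−10=e, e−11=t.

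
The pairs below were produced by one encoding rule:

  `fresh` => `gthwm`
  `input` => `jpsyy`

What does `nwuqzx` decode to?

Each letter shifts forward by (position + 1), i.e. 1, 2, 3, … — the shift grows by one for each successive letter.
Undoing it on nwuqzx: n−1=m, w−2=u, u−3=r, q−4=m, z−5=u, x−6=r.

murmur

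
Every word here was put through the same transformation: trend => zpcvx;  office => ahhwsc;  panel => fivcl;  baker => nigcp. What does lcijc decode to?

leave

Treating letters as 0–25, the rule is x ↦ 5x + 8 (mod 26).
Reversing it on lcijc: l(11)→21·(11−8)≡11=l; c(2)→21·(2−8)≡4=e; i(8)→21·(8−8)≡0=a; j(9)→21·(9−8)≡21=v; c(2)→21·(2−8)≡4=e (all mod 26).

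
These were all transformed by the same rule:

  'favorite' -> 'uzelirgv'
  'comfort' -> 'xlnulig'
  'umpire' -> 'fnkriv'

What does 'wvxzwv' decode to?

Each pair mirrors across the alphabet (f↔u, a↔z, v↔e): positions sum to 25. Letters are reflected about the middle of the alphabet (position → 25−position): Atbash.
Decoding wvxzwv: w↔d, v↔e, x↔c, z↔a, w↔d, v↔e.

decade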